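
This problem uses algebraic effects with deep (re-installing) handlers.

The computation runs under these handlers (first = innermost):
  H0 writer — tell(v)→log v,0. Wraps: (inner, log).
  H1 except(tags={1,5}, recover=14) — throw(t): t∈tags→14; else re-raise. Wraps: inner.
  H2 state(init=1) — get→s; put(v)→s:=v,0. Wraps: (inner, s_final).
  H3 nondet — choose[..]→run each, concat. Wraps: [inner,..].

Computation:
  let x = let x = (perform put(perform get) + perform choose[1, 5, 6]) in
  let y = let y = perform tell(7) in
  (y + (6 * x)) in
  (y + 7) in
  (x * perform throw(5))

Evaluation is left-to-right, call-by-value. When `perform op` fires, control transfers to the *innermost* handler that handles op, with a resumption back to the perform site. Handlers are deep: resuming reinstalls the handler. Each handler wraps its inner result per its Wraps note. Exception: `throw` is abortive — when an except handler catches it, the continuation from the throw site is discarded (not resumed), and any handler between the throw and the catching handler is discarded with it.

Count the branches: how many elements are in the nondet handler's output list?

Answer: 3

Evaluation trace:
get @ H2 ⇒ 1
put(1) @ H2 ⇒ s:=1
choose[1, 5, 6] @ H3
  branch[0] choose=1:
    tell(7) @ H0 ⇒ log+=7
    throw(5) @ H1 caught ⇒ 14
    H2 returns (14, 1)
    H3 returns [(14, 1)]
  branch[1] choose=5:
    tell(7) @ H0 ⇒ log+=7
    throw(5) @ H1 caught ⇒ 14
    H2 returns (14, 1)
    H3 returns [(14, 1)]
  branch[2] choose=6:
    tell(7) @ H0 ⇒ log+=7
    throw(5) @ H1 caught ⇒ 14
    H2 returns (14, 1)
    H3 returns [(14, 1)]
= [(14, 1), (14, 1), (14, 1)]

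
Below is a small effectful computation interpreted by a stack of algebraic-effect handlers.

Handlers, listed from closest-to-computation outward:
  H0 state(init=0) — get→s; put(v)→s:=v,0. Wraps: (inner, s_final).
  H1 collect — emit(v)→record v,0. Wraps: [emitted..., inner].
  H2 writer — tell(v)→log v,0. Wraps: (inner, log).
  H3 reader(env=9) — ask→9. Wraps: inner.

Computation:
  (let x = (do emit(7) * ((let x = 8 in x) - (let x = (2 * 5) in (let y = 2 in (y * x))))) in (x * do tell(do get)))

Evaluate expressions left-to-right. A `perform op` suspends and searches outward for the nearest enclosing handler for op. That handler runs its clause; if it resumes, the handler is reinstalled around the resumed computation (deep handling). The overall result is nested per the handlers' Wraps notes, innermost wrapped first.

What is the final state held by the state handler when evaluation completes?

Step-by-step:
emit(7) @ H1 ⇒ out+=7
get @ H0 ⇒ 0
tell(0) @ H2 ⇒ log+=0
H0 returns (0, 0)
H1 returns [7, (0, 0)]
H2 returns ([7, (0, 0)], (0))
H3 returns ([7, (0, 0)], (0))
= ([7, (0, 0)], (0))

Answer: 0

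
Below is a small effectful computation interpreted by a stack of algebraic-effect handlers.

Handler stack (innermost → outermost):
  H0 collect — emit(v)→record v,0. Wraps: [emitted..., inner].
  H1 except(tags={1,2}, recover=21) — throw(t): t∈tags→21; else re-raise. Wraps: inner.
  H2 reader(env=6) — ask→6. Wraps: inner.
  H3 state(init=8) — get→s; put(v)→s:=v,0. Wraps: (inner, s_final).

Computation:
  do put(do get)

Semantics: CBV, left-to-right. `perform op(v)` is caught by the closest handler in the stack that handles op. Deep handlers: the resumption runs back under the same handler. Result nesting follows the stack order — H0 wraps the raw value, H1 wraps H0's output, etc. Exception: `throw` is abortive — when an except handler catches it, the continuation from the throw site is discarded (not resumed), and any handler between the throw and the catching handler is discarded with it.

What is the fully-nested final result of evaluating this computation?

Answer: ([0], 8)

Working:
get @ H3 ⇒ 8
put(8) @ H3 ⇒ s:=8
H0 returns [0]
H1 returns [0]
H2 returns [0]
H3 returns ([0], 8)
= ([0], 8)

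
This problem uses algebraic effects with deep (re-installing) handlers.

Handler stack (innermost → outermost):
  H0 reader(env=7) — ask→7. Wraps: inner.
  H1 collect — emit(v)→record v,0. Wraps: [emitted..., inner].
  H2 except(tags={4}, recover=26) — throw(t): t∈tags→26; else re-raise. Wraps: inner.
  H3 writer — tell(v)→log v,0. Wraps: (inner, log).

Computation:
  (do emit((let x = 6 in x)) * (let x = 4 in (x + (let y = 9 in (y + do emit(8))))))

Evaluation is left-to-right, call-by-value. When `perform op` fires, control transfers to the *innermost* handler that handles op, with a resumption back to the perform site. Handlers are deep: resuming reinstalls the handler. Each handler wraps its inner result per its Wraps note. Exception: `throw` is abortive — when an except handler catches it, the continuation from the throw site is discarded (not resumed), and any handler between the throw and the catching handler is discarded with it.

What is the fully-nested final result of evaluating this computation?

Step-by-step:
emit(6) @ H1 ⇒ out+=6
emit(8) @ H1 ⇒ out+=8
H0 returns 0
H1 returns [6, 8, 0]
H2 returns [6, 8, 0]
H3 returns ([6, 8, 0], ())
= ([6, 8, 0], ())

Answer: ([6, 8, 0], ())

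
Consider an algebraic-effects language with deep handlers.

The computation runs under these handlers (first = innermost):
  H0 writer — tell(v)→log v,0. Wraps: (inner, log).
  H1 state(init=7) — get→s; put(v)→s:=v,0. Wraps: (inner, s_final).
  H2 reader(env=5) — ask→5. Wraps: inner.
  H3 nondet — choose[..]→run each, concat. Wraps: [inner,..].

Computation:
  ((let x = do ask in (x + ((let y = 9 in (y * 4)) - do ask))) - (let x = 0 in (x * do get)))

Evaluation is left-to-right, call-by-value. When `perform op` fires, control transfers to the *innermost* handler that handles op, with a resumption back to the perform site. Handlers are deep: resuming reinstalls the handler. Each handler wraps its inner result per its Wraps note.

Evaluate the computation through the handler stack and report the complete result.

Step-by-step:
ask @ H2 ⇒ 5
ask @ H2 ⇒ 5
get @ H1 ⇒ 7
H0 returns (36, ())
H1 returns ((36, ()), 7)
H2 returns ((36, ()), 7)
H3 returns [((36, ()), 7)]
= [((36, ()), 7)]

Answer: [((36, ()), 7)]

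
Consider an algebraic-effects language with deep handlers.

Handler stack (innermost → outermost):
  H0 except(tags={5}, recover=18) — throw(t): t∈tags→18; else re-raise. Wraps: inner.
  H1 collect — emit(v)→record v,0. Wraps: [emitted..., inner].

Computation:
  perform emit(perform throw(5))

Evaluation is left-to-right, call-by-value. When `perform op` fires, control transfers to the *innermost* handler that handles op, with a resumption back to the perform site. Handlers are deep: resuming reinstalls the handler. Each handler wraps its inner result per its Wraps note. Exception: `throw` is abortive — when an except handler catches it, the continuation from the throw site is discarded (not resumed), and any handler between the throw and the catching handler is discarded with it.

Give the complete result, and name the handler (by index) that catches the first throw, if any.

Answer: [18] ; first throw caught by: H0

Step-by-step:
throw(5) @ H0 caught ⇒ 18
H1 returns [18]
= [18]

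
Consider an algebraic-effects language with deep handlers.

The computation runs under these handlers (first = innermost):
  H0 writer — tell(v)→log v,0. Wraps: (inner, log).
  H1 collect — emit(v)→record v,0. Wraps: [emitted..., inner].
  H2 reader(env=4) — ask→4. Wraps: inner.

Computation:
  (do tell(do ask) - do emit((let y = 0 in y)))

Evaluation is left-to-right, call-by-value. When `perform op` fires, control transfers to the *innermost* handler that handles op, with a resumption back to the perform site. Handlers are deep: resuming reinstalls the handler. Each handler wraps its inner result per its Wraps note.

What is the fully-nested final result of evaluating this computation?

Working:
ask @ H2 ⇒ 4
tell(4) @ H0 ⇒ log+=4
emit(0) @ H1 ⇒ out+=0
H0 returns (0, (4))
H1 returns [0, (0, (4))]
H2 returns [0, (0, (4))]
= [0, (0, (4))]

Answer: [0, (0, (4))]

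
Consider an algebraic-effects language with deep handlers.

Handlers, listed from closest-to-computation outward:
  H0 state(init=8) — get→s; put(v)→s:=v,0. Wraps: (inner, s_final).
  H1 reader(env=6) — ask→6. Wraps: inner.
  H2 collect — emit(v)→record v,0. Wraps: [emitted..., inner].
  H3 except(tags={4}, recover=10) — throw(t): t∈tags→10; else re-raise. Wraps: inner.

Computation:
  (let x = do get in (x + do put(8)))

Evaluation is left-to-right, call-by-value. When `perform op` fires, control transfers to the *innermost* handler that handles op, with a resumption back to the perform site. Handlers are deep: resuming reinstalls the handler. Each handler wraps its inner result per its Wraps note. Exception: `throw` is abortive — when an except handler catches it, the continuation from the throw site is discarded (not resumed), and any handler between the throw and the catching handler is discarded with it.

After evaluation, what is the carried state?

Step-by-step:
get @ H0 ⇒ 8
put(8) @ H0 ⇒ s:=8
H0 returns (8, 8)
H1 returns (8, 8)
H2 returns [(8, 8)]
H3 returns [(8, 8)]
= [(8, 8)]

Answer: 8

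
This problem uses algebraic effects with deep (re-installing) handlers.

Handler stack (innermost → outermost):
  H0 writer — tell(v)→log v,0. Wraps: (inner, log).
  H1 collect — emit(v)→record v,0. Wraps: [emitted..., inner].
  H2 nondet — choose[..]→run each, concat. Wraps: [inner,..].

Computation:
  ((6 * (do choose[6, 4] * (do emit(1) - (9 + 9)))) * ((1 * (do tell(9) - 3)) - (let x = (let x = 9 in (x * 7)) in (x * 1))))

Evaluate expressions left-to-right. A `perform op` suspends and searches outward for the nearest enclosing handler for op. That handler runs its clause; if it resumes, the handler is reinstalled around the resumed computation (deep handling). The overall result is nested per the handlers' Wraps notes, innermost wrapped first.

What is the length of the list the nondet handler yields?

Step-by-step:
choose[6, 4] @ H2
  branch[0] choose=6:
    emit(1) @ H1 ⇒ out+=1
    tell(9) @ H0 ⇒ log+=9
    H0 returns (42768, (9))
    H1 returns [1, (42768, (9))]
    H2 returns [[1, (42768, (9))]]
  branch[1] choose=4:
    emit(1) @ H1 ⇒ out+=1
    tell(9) @ H0 ⇒ log+=9
    H0 returns (28512, (9))
    H1 returns [1, (28512, (9))]
    H2 returns [[1, (28512, (9))]]
= [[1, (42768, (9))], [1, (28512, (9))]]

Answer: 2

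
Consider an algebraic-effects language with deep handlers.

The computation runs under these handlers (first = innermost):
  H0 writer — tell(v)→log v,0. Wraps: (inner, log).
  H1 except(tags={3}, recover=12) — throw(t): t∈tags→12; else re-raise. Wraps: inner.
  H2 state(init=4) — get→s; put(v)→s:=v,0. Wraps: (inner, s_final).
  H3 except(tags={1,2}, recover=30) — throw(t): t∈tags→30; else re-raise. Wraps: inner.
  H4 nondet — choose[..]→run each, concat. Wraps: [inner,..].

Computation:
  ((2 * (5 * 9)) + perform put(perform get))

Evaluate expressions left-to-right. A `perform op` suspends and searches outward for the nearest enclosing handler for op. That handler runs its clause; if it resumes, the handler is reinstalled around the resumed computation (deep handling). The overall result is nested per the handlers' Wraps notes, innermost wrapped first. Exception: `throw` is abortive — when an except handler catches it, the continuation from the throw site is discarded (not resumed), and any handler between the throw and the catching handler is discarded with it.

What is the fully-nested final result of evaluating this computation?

Working:
get @ H2 ⇒ 4
put(4) @ H2 ⇒ s:=4
H0 returns (90, ())
H1 returns (90, ())
H2 returns ((90, ()), 4)
H3 returns ((90, ()), 4)
H4 returns [((90, ()), 4)]
= [((90, ()), 4)]

Answer: [((90, ()), 4)]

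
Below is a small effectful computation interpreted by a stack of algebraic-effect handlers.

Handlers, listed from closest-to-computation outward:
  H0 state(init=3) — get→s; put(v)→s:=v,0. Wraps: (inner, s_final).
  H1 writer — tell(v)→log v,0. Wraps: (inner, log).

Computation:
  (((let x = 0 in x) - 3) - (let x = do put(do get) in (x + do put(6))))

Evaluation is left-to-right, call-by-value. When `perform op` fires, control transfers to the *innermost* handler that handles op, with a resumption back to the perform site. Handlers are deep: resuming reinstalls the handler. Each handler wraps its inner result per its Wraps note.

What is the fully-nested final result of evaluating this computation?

Evaluation trace:
get @ H0 ⇒ 3
put(3) @ H0 ⇒ s:=3
put(6) @ H0 ⇒ s:=6
H0 returns (-3, 6)
H1 returns ((-3, 6), ())
= ((-3, 6), ())

Answer: ((-3, 6), ())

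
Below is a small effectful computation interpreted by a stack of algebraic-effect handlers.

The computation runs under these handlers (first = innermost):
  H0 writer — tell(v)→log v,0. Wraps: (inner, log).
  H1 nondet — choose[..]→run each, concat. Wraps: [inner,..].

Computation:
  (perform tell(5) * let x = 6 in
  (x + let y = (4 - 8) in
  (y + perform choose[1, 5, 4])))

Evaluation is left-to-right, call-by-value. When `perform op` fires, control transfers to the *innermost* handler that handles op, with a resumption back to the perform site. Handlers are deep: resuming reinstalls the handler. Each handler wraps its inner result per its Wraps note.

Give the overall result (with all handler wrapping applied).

Working:
tell(5) @ H0 ⇒ log+=5
choose[1, 5, 4] @ H1
  branch[0] choose=1:
    H0 returns (0, (5))
    H1 returns [(0, (5))]
  branch[1] choose=5:
    H0 returns (0, (5))
    H1 returns [(0, (5))]
  branch[2] choose=4:
    H0 returns (0, (5))
    H1 returns [(0, (5))]
= [(0, (5)), (0, (5)), (0, (5))]

Answer: [(0, (5)), (0, (5)), (0, (5))]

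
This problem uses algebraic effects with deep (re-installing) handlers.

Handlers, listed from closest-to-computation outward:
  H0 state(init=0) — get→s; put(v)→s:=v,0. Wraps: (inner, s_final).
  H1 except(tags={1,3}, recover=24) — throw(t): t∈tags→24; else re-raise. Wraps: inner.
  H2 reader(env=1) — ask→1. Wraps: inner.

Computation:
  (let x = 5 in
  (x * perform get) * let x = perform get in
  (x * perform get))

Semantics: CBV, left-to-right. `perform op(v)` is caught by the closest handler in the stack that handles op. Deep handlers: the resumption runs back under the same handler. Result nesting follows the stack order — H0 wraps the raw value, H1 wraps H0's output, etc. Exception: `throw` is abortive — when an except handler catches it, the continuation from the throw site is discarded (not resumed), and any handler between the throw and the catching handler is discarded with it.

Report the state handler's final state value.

Working:
get @ H0 ⇒ 0
get @ H0 ⇒ 0
get @ H0 ⇒ 0
H0 returns (0, 0)
H1 returns (0, 0)
H2 returns (0, 0)
= (0, 0)

Answer: 0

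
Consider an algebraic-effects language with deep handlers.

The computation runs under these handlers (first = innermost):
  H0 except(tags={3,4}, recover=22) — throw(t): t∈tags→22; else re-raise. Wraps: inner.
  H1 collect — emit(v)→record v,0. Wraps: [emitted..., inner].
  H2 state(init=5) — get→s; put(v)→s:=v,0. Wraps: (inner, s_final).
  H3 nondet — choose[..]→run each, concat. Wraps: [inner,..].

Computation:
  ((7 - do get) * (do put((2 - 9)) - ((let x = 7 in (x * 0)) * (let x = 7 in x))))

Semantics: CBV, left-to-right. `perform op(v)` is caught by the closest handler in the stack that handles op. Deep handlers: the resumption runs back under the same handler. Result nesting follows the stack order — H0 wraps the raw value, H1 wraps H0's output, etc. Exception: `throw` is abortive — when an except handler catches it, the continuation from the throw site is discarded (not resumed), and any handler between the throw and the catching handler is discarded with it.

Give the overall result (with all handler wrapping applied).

Answer: [([0], -7)]

Working:
get @ H2 ⇒ 5
put(-7) @ H2 ⇒ s:=-7
H0 returns 0
H1 returns [0]
H2 returns ([0], -7)
H3 returns [([0], -7)]
= [([0], -7)]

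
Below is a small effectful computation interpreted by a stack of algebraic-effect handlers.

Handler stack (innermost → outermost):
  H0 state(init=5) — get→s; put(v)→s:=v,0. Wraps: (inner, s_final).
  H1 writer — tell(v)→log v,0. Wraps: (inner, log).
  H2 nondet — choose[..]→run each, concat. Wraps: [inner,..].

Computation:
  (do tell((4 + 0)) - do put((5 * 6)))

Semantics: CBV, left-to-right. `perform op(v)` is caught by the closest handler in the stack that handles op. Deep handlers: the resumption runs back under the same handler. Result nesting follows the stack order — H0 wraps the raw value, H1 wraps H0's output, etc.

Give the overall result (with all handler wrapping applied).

Answer: [((0, 30), (4))]

Evaluation trace:
tell(4) @ H1 ⇒ log+=4
put(30) @ H0 ⇒ s:=30
H0 returns (0, 30)
H1 returns ((0, 30), (4))
H2 returns [((0, 30), (4))]
= [((0, 30), (4))]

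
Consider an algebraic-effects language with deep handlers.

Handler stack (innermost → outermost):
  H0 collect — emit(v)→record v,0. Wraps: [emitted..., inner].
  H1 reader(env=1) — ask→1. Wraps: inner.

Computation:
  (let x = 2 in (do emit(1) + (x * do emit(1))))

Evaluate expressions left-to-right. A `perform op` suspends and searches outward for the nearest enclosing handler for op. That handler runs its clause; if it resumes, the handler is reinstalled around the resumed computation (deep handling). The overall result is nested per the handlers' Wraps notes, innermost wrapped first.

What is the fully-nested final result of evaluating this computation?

Evaluation trace:
emit(1) @ H0 ⇒ out+=1
emit(1) @ H0 ⇒ out+=1
H0 returns [1, 1, 0]
H1 returns [1, 1, 0]
= [1, 1, 0]

Answer: [1, 1, 0]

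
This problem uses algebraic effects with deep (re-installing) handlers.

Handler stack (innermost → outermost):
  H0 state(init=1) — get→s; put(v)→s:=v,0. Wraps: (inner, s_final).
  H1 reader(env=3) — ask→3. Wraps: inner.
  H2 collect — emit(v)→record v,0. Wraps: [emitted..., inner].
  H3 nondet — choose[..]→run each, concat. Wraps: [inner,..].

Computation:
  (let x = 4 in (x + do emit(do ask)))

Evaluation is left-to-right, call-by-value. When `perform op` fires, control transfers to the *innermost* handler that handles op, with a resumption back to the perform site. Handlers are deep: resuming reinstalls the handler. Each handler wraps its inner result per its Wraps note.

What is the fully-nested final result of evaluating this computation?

Evaluation trace:
ask @ H1 ⇒ 3
emit(3) @ H2 ⇒ out+=3
H0 returns (4, 1)
H1 returns (4, 1)
H2 returns [3, (4, 1)]
H3 returns [[3, (4, 1)]]
= [[3, (4, 1)]]

Answer: [[3, (4, 1)]]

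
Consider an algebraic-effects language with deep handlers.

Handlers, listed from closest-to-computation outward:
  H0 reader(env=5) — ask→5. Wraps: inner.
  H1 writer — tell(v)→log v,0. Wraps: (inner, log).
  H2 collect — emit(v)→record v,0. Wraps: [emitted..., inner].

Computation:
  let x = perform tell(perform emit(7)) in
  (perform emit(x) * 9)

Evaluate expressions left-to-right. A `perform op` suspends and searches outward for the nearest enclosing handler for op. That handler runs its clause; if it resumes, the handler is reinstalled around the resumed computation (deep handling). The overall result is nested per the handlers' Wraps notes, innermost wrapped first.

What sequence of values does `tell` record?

Working:
emit(7) @ H2 ⇒ out+=7
tell(0) @ H1 ⇒ log+=0
emit(0) @ H2 ⇒ out+=0
H0 returns 0
H1 returns (0, (0))
H2 returns [7, 0, (0, (0))]
= [7, 0, (0, (0))]

Answer: (0)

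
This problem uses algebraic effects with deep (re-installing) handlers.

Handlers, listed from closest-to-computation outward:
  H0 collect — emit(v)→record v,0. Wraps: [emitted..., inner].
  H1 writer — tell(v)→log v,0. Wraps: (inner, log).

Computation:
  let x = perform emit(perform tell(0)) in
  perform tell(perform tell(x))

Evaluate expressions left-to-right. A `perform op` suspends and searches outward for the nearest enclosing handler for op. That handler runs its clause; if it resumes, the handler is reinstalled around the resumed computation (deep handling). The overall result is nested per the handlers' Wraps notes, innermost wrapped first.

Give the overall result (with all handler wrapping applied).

Evaluation trace:
tell(0) @ H1 ⇒ log+=0
emit(0) @ H0 ⇒ out+=0
tell(0) @ H1 ⇒ log+=0
tell(0) @ H1 ⇒ log+=0
H0 returns [0, 0]
H1 returns ([0, 0], (0, 0, 0))
= ([0, 0], (0, 0, 0))

Answer: ([0, 0], (0, 0, 0))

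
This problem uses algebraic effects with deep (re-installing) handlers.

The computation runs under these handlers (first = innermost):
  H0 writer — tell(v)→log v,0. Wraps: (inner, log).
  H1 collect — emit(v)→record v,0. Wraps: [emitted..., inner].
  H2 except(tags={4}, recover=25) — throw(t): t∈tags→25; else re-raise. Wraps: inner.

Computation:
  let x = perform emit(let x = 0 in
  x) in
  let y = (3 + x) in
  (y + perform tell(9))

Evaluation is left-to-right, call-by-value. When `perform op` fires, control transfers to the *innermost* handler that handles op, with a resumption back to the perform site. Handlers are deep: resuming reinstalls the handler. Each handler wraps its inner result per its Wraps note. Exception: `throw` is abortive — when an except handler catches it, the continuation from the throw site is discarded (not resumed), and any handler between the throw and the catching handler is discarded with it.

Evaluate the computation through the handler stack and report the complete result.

Evaluation trace:
emit(0) @ H1 ⇒ out+=0
tell(9) @ H0 ⇒ log+=9
H0 returns (3, (9))
H1 returns [0, (3, (9))]
H2 returns [0, (3, (9))]
= [0, (3, (9))]

Answer: [0, (3, (9))]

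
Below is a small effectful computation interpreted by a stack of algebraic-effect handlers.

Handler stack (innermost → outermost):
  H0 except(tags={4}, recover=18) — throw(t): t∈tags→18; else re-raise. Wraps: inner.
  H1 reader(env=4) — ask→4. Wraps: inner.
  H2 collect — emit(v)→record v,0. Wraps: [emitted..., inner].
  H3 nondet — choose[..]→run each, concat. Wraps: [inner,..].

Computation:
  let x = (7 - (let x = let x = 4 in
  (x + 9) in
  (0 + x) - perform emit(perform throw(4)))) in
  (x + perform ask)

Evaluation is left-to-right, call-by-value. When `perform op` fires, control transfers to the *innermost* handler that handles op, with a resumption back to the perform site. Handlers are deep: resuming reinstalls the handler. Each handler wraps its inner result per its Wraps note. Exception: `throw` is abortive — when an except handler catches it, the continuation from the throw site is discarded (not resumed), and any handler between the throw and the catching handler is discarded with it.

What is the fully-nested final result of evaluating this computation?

Evaluation trace:
throw(4) @ H0 caught ⇒ 18
H1 returns 18
H2 returns [18]
H3 returns [[18]]
= [[18]]

Answer: [[18]]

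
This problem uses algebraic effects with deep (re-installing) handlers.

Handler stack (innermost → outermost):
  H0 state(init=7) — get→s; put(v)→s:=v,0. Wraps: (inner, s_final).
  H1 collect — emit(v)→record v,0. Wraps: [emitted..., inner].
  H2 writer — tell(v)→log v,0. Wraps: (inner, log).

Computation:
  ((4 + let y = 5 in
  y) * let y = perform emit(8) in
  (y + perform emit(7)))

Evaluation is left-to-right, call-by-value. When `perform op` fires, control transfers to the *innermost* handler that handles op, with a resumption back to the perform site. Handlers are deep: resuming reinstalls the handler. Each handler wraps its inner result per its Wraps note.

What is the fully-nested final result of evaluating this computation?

Step-by-step:
emit(8) @ H1 ⇒ out+=8
emit(7) @ H1 ⇒ out+=7
H0 returns (0, 7)
H1 returns [8, 7, (0, 7)]
H2 returns ([8, 7, (0, 7)], ())
= ([8, 7, (0, 7)], ())

Answer: ([8, 7, (0, 7)], ())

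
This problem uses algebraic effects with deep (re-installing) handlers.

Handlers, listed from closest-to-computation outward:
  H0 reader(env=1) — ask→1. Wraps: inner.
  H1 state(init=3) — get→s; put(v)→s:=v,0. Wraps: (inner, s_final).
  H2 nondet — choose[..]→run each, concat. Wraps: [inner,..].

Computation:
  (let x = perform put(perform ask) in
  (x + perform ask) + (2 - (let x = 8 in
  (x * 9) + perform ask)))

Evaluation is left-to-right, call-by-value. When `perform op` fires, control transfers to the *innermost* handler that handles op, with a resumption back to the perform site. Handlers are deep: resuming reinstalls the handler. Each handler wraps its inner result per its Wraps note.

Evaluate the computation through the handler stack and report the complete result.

Answer: [(-70, 1)]

Step-by-step:
ask @ H0 ⇒ 1
put(1) @ H1 ⇒ s:=1
ask @ H0 ⇒ 1
ask @ H0 ⇒ 1
H0 returns -70
H1 returns (-70, 1)
H2 returns [(-70, 1)]
= [(-70, 1)]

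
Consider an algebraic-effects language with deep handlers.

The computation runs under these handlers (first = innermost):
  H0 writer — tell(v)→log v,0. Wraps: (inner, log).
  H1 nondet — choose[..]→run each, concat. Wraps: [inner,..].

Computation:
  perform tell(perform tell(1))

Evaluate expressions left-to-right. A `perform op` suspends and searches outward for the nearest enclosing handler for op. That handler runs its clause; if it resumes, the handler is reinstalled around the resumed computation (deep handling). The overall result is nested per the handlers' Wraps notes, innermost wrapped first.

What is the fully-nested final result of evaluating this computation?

Answer: [(0, (1, 0))]

Working:
tell(1) @ H0 ⇒ log+=1
tell(0) @ H0 ⇒ log+=0
H0 returns (0, (1, 0))
H1 returns [(0, (1, 0))]
= [(0, (1, 0))]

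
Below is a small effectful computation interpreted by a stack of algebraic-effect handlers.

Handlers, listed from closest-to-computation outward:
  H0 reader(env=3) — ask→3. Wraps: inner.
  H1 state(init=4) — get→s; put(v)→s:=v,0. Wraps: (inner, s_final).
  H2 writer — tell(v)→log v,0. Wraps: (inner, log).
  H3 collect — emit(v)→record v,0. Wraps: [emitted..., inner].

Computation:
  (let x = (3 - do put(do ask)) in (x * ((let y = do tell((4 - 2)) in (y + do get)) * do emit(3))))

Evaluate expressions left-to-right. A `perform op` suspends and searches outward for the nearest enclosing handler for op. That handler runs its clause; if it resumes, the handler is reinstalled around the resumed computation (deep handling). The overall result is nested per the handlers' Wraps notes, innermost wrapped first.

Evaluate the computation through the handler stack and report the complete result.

Answer: [3, ((0, 3), (2))]

Evaluation trace:
ask @ H0 ⇒ 3
put(3) @ H1 ⇒ s:=3
tell(2) @ H2 ⇒ log+=2
get @ H1 ⇒ 3
emit(3) @ H3 ⇒ out+=3
H0 returns 0
H1 returns (0, 3)
H2 returns ((0, 3), (2))
H3 returns [3, ((0, 3), (2))]
= [3, ((0, 3), (2))]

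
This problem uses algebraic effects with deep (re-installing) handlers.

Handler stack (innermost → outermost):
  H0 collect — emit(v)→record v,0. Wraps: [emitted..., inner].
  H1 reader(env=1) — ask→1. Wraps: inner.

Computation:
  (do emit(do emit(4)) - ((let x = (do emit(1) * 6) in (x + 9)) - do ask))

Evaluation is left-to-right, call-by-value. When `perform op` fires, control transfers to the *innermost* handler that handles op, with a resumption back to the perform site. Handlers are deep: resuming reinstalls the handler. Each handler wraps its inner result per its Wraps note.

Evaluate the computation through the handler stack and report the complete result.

Answer: [4, 0, 1, -8]

Step-by-step:
emit(4) @ H0 ⇒ out+=4
emit(0) @ H0 ⇒ out+=0
emit(1) @ H0 ⇒ out+=1
ask @ H1 ⇒ 1
H0 returns [4, 0, 1, -8]
H1 returns [4, 0, 1, -8]
= [4, 0, 1, -8]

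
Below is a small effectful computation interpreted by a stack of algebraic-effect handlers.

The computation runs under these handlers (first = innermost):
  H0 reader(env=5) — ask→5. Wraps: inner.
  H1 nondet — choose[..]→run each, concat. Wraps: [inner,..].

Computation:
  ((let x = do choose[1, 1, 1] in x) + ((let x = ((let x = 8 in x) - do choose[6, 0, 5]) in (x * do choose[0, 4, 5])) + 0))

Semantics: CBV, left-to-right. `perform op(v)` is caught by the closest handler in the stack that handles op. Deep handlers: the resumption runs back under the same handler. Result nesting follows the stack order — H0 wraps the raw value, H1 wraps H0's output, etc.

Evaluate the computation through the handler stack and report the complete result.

Answer: [1, 9, 11, 1, 33, 41, 1, 13, 16, 1, 9, 11, 1, 33, 41, 1, 13, 16, 1, 9, 11, 1, 33, 41, 1, 13, 16]

Evaluation trace:
choose[1, 1, 1] @ H1
  branch[0] choose=1:
    choose[6, 0, 5] @ H1
      branch[0] choose=6:
        choose[0, 4, 5] @ H1
          branch[0] choose=0:
            H0 returns 1
            H1 returns [1]
          branch[1] choose=4:
            H0 returns 9
            H1 returns [9]
          branch[2] choose=5:
            H0 returns 11
            H1 returns [11]
      branch[1] choose=0:
        choose[0, 4, 5] @ H1
          branch[0] choose=0:
            H0 returns 1
            H1 returns [1]
          branch[1] choose=4:
            H0 returns 33
            H1 returns [33]
          branch[2] choose=5:
            H0 returns 41
            H1 returns [41]
      branch[2] choose=5:
        choose[0, 4, 5] @ H1
          branch[0] choose=0:
            H0 returns 1
            H1 returns [1]
          branch[1] choose=4:
            H0 returns 13
            H1 returns [13]
          branch[2] choose=5:
            H0 returns 16
            H1 returns [16]
  branch[1] choose=1:
    choose[6, 0, 5] @ H1
      branch[0] choose=6:
        choose[0, 4, 5] @ H1
          branch[0] choose=0:
            H0 returns 1
            H1 returns [1]
          branch[1] choose=4:
            H0 returns 9
            H1 returns [9]
          branch[2] choose=5:
            H0 returns 11
            H1 returns [11]
      branch[1] choose=0:
        choose[0, 4, 5] @ H1
          branch[0] choose=0:
            H0 returns 1
            H1 returns [1]
          branch[1] choose=4:
            H0 returns 33
            H1 returns [33]
          branch[2] choose=5:
            H0 returns 41
            H1 returns [41]
      branch[2] choose=5:
        choose[0, 4, 5] @ H1
          branch[0] choose=0:
            H0 returns 1
            H1 returns [1]
          branch[1] choose=4:
            H0 returns 13
            H1 returns [13]
          branch[2] choose=5:
            H0 returns 16
            H1 returns [16]
  branch[2] choose=1:
    choose[6, 0, 5] @ H1
      branch[0] choose=6:
        choose[0, 4, 5] @ H1
          branch[0] choose=0:
            H0 returns 1
            H1 returns [1]
          branch[1] choose=4:
            H0 returns 9
            H1 returns [9]
          branch[2] choose=5:
            H0 returns 11
            H1 returns [11]
      branch[1] choose=0:
        choose[0, 4, 5] @ H1
          branch[0] choose=0:
            H0 returns 1
            H1 returns [1]
          branch[1] choose=4:
            H0 returns 33
            H1 returns [33]
          branch[2] choose=5:
            H0 returns 41
            H1 returns [41]
      branch[2] choose=5:
        choose[0, 4, 5] @ H1
          branch[0] choose=0:
            H0 returns 1
            H1 returns [1]
          branch[1] choose=4:
            H0 returns 13
            H1 returns [13]
          branch[2] choose=5:
            H0 returns 16
            H1 returns [16]
= [1, 9, 11, 1, 33, 41, 1, 13, 16, 1, 9, 11, 1, 33, 41, 1, 13, 16, 1, 9, 11, 1, 33, 41, 1, 13, 16]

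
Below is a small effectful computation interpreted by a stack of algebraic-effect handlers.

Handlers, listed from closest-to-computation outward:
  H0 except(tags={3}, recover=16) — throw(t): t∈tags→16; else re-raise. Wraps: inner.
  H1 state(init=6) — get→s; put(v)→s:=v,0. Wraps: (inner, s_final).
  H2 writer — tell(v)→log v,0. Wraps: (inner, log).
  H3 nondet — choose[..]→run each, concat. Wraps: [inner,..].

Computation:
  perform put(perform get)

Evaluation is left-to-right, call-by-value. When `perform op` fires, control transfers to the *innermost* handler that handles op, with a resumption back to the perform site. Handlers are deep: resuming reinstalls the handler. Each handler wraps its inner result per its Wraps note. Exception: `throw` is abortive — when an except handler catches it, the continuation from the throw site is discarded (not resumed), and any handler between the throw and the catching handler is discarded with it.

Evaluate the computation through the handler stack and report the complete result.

Answer: [((0, 6), ())]

Working:
get @ H1 ⇒ 6
put(6) @ H1 ⇒ s:=6
H0 returns 0
H1 returns (0, 6)
H2 returns ((0, 6), ())
H3 returns [((0, 6), ())]
= [((0, 6), ())]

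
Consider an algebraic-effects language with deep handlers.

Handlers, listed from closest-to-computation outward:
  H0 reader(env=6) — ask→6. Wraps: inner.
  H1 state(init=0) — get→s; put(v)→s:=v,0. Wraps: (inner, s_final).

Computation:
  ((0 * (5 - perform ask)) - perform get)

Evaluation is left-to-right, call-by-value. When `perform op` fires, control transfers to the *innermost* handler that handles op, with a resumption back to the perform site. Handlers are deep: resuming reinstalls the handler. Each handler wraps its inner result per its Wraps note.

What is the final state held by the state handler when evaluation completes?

Step-by-step:
ask @ H0 ⇒ 6
get @ H1 ⇒ 0
H0 returns 0
H1 returns (0, 0)
= (0, 0)

Answer: 0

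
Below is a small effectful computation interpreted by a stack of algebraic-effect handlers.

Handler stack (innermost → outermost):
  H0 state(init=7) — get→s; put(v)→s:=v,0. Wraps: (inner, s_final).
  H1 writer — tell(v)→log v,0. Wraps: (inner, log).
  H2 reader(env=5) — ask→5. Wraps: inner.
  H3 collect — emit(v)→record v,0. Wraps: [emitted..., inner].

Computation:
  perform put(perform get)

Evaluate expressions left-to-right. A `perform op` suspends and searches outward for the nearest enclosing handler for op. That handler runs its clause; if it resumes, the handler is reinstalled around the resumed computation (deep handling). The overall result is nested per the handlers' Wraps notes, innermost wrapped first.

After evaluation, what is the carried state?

Working:
get @ H0 ⇒ 7
put(7) @ H0 ⇒ s:=7
H0 returns (0, 7)
H1 returns ((0, 7), ())
H2 returns ((0, 7), ())
H3 returns [((0, 7), ())]
= [((0, 7), ())]

Answer: 7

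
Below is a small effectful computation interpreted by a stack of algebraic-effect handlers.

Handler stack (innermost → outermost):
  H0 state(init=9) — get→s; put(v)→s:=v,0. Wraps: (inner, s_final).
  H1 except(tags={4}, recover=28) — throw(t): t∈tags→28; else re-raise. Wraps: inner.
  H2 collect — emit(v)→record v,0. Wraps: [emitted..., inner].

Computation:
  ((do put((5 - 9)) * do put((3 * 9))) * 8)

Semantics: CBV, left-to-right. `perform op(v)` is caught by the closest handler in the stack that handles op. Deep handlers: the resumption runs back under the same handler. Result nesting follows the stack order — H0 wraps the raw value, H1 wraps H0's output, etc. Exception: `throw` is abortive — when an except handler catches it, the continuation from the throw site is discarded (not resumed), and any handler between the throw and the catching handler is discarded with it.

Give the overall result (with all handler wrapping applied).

Answer: [(0, 27)]

Step-by-step:
put(-4) @ H0 ⇒ s:=-4
put(27) @ H0 ⇒ s:=27
H0 returns (0, 27)
H1 returns (0, 27)
H2 returns [(0, 27)]
= [(0, 27)]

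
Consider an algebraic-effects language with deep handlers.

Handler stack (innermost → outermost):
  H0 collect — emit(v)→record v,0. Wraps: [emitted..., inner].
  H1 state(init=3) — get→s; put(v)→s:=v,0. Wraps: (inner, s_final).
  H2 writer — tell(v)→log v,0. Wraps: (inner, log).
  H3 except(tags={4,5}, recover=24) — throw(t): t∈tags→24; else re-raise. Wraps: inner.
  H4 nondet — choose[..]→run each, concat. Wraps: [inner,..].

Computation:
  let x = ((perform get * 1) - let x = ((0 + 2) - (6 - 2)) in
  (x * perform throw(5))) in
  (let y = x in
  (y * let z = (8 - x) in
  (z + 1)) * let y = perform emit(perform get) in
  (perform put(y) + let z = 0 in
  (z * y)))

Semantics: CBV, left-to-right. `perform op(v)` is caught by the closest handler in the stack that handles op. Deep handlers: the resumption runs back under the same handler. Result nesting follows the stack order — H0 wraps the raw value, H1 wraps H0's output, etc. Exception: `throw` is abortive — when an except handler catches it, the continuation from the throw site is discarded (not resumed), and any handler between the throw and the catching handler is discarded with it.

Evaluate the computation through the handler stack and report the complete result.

Answer: [24]

Evaluation trace:
get @ H1 ⇒ 3
throw(5) @ H3 caught ⇒ 24
H4 returns [24]
= [24]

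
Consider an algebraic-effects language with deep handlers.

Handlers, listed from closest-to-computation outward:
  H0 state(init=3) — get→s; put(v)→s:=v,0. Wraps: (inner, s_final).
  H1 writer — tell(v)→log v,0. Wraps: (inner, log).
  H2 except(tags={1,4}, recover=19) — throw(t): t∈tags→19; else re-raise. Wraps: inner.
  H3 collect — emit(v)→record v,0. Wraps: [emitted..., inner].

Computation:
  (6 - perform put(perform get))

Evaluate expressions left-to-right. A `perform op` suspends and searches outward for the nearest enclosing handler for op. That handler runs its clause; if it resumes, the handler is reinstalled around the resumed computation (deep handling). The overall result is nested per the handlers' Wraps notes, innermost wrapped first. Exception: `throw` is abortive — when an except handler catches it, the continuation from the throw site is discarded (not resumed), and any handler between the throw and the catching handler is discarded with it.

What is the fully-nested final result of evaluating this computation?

Step-by-step:
get @ H0 ⇒ 3
put(3) @ H0 ⇒ s:=3
H0 returns (6, 3)
H1 returns ((6, 3), ())
H2 returns ((6, 3), ())
H3 returns [((6, 3), ())]
= [((6, 3), ())]

Answer: [((6, 3), ())]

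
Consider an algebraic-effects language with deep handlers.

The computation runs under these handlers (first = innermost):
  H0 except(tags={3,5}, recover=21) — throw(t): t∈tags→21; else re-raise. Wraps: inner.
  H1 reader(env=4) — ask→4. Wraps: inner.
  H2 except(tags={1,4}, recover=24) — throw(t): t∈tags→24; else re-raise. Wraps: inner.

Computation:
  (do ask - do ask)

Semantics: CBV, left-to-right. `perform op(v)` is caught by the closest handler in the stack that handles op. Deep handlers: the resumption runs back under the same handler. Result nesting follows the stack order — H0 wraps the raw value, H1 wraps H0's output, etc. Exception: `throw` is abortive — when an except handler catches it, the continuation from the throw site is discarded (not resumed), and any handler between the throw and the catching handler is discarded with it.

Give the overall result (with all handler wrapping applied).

Answer: 0

Step-by-step:
ask @ H1 ⇒ 4
ask @ H1 ⇒ 4
H0 returns 0
H1 returns 0
H2 returns 0
= 0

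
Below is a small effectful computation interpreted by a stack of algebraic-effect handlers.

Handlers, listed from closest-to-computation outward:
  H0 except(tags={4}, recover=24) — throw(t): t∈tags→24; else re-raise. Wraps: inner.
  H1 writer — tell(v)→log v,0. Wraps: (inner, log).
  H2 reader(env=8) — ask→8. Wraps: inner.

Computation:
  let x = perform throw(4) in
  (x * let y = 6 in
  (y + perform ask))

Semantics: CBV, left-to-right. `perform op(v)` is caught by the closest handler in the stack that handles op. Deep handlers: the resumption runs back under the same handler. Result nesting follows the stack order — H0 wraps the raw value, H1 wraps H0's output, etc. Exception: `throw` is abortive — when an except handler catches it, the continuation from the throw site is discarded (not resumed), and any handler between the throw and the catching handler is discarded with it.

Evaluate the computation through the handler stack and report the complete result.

Answer: (24, ())

Evaluation trace:
throw(4) @ H0 caught ⇒ 24
H1 returns (24, ())
H2 returns (24, ())
= (24, ())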